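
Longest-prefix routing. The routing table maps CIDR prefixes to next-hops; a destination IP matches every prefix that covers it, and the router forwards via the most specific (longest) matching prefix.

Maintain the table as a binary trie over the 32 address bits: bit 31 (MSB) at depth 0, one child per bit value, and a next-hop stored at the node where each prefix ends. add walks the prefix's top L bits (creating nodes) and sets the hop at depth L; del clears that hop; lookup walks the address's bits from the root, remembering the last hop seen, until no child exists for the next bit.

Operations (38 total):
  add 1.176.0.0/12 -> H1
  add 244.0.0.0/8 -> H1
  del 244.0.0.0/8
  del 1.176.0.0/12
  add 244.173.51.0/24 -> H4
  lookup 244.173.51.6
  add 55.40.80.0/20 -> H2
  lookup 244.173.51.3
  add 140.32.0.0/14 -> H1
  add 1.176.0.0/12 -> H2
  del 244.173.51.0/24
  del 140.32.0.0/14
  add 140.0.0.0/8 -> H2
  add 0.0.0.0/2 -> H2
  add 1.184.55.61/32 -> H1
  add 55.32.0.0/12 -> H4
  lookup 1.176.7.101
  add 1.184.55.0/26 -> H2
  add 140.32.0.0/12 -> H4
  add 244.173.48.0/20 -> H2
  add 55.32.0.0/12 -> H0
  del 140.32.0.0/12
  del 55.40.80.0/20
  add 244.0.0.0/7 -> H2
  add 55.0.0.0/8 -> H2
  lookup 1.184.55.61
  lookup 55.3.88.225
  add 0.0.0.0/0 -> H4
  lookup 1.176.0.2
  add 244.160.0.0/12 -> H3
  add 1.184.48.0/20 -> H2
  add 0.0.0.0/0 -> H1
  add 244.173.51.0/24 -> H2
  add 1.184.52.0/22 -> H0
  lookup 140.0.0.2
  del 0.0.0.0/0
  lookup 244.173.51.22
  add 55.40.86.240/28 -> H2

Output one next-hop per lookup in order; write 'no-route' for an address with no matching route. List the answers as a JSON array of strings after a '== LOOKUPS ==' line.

Apply in order:
  + 1.176.0.0/12 (H1) depth=12
  + 244.0.0.0/8 (H1) depth=8
  - 244.0.0.0/8 clear@8
  - 1.176.0.0/12 clear@12
  + 244.173.51.0/24 (H4) depth=24
  ? 244.173.51.6  path d0:-→d1:-→d2:-→d3:-→d4:-→d5:-→d6:-→d7:-→d8:-→d9:-→d10:-→d11:-→d12:-→d13:-→d14:-→d15:-→d16:-→d17:-→d18:-→d19:-→d20:-→d21:-→d22:-→d23:-→d24:H4  best=H4
  + 55.40.80.0/20 (H2) depth=20
  ? 244.173.51.3  path d0:-→d1:-→d2:-→d3:-→d4:-→d5:-→d6:-→d7:-→d8:-→d9:-→d10:-→d11:-→d12:-→d13:-→d14:-→d15:-→d16:-→d17:-→d18:-→d19:-→d20:-→d21:-→d22:-→d23:-→d24:H4  best=H4
  + 140.32.0.0/14 (H1) depth=14
  + 1.176.0.0/12 (H2) depth=12
  - 244.173.51.0/24 clear@24
  - 140.32.0.0/14 clear@14
  + 140.0.0.0/8 (H2) depth=8
  + 0.0.0.0/2 (H2) depth=2
  + 1.184.55.61/32 (H1) depth=32
  + 55.32.0.0/12 (H4) depth=12
  ? 1.176.7.101  path d0:-→d1:-→d2:H2→d3:-→d4:-→d5:-→d6:-→d7:-→d8:-→d9:-→d10:-→d11:-→d12:H2  best=H2
  + 1.184.55.0/26 (H2) depth=26
  + 140.32.0.0/12 (H4) depth=12
  + 244.173.48.0/20 (H2) depth=20
  + 55.32.0.0/12 (H0) depth=12
  - 140.32.0.0/12 clear@12
  - 55.40.80.0/20 clear@20
  + 244.0.0.0/7 (H2) depth=7
  + 55.0.0.0/8 (H2) depth=8
  ? 1.184.55.61  path d0:-→d1:-→d2:H2→d3:-→d4:-→d5:-→d6:-→d7:-→d8:-→d9:-→d10:-→d11:-→d12:H2→d13:-→d14:-→d15:-→d16:-→d17:-→d18:-→d19:-→d20:-→d21:-→d22:-→d23:-→d24:-→d25:-→d26:H2→d27:-→d28:-→d29:-→d30:-→d31:-→d32:H1  best=H1
  ? 55.3.88.225  path d0:-→d1:-→d2:H2→d3:-→d4:-→d5:-→d6:-→d7:-→d8:H2→d9:-→d10:-  best=H2
  + 0.0.0.0/0 (H4) depth=0
  ? 1.176.0.2  path d0:H4→d1:-→d2:H2→d3:-→d4:-→d5:-→d6:-→d7:-→d8:-→d9:-→d10:-→d11:-→d12:H2  best=H2
  + 244.160.0.0/12 (H3) depth=12
  + 1.184.48.0/20 (H2) depth=20
  + 0.0.0.0/0 (H1) depth=0
  + 244.173.51.0/24 (H2) depth=24
  + 1.184.52.0/22 (H0) depth=22
  ? 140.0.0.2  path d0:H1→d1:-→d2:-→d3:-→d4:-→d5:-→d6:-→d7:-→d8:H2→d9:-→d10:-  best=H2
  - 0.0.0.0/0 clear@0
  ? 244.173.51.22  path d0:-→d1:-→d2:-→d3:-→d4:-→d5:-→d6:-→d7:H2→d8:-→d9:-→d10:-→d11:-→d12:H3→d13:-→d14:-→d15:-→d16:-→d17:-→d18:-→d19:-→d20:H2→d21:-→d22:-→d23:-→d24:H2  best=H2
  + 55.40.86.240/28 (H2) depth=28

== LOOKUPS ==
["H4","H4","H2","H1","H2","H2","H2","H2"]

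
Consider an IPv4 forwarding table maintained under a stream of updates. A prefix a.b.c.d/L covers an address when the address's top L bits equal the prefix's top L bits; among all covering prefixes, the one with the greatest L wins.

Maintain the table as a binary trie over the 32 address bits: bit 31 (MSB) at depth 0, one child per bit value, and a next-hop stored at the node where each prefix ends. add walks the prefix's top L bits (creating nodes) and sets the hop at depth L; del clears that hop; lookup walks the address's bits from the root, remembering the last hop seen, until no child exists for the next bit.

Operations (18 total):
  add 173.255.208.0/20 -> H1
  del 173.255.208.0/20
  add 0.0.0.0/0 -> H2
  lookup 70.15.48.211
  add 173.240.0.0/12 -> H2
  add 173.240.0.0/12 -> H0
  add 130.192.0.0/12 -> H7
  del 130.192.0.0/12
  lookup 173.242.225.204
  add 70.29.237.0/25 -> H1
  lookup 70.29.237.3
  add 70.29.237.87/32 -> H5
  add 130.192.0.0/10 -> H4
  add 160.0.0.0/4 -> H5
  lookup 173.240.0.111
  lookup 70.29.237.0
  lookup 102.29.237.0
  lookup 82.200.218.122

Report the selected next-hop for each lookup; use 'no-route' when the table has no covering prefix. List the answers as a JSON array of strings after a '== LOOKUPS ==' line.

Apply in order:
  add 173.255.208.0/20 -> H1 at depth 20
  del 173.255.208.0/20 (clear depth 20)
  add 0.0.0.0/0 -> H2 at depth 0
  Q 70.15.48.211: descend ε ; hops seen [H2] ; pick H2
  add 173.240.0.0/12 -> H2 at depth 12
  add 173.240.0.0/12 -> H0 at depth 12
  add 130.192.0.0/12 -> H7 at depth 12
  del 130.192.0.0/12 (clear depth 12)
  Q 173.242.225.204: descend 101011011111 ; hops seen [H2,H0] ; pick H0
  add 70.29.237.0/25 -> H1 at depth 25
  Q 70.29.237.3: descend 0100011000011101111011010 ; hops seen [H2,H1] ; pick H1
  add 70.29.237.87/32 -> H5 at depth 32
  add 130.192.0.0/10 -> H4 at depth 10
  add 160.0.0.0/4 -> H5 at depth 4
  Q 173.240.0.111: descend 101011011111 ; hops seen [H2,H5,H0] ; pick H0
  Q 70.29.237.0: descend 0100011000011101111011010 ; hops seen [H2,H1] ; pick H1
  Q 102.29.237.0: descend 01 ; hops seen [H2] ; pick H2
  Q 82.200.218.122: descend 010 ; hops seen [H2] ; pick H2

== LOOKUPS ==
["H2","H0","H1","H0","H1","H2","H2"]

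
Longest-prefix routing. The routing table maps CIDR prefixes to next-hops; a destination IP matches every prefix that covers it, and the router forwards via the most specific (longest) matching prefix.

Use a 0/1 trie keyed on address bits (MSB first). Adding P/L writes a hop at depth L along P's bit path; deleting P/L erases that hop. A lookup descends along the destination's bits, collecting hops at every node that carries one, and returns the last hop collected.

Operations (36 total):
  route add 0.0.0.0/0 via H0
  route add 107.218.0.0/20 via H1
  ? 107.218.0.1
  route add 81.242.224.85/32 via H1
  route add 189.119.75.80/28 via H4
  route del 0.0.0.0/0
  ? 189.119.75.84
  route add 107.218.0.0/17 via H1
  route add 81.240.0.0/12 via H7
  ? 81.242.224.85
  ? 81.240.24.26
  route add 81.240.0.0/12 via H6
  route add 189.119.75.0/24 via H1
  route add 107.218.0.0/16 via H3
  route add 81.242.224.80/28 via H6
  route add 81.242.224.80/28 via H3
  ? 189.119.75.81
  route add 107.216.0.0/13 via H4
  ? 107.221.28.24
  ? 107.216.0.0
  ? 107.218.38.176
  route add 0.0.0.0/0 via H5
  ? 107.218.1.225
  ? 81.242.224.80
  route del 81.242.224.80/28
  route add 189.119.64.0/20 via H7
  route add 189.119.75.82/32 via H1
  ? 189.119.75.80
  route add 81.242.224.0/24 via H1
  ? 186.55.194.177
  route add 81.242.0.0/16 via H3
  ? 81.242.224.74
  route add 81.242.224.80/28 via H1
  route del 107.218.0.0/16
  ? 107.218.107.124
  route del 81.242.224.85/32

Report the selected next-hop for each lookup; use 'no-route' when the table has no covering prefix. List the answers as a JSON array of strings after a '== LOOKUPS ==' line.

Process each operation:
  add 0.0.0.0/0 -> H0 at depth 0
  add 107.218.0.0/20 -> H1 at depth 20
  Q 107.218.0.1: descend 01101011110110100000 ; hops seen [H0,H1] ; pick H1
  add 81.242.224.85/32 -> H1 at depth 32
  add 189.119.75.80/28 -> H4 at depth 28
  - 0.0.0.0/0 clear@0
  Q 189.119.75.84: descend 1011110101110111010010110101 ; hops seen [H4] ; pick H4
  add 107.218.0.0/17 -> H1 at depth 17
  add 81.240.0.0/12 -> H7 at depth 12
  Q 81.242.224.85: descend 01010001111100101110000001010101 ; hops seen [H7,H1] ; pick H1
  Q 81.240.24.26: descend 01010001111100 ; hops seen [H7] ; pick H7
  add 81.240.0.0/12 -> H6 at depth 12
  add 189.119.75.0/24 -> H1 at depth 24
  add 107.218.0.0/16 -> H3 at depth 16
  add 81.242.224.80/28 -> H6 at depth 28
  add 81.242.224.80/28 -> H3 at depth 28
  Q 189.119.75.81: descend 1011110101110111010010110101 ; hops seen [H1,H4] ; pick H4
  add 107.216.0.0/13 -> H4 at depth 13
  Q 107.221.28.24: descend 0110101111011 ; hops seen [H4] ; pick H4
  Q 107.216.0.0: descend 01101011110110 ; hops seen [H4] ; pick H4
  Q 107.218.38.176: descend 011010111101101000 ; hops seen [H4,H3,H1] ; pick H1
  add 0.0.0.0/0 -> H5 at depth 0
  Q 107.218.1.225: descend 01101011110110100000 ; hops seen [H5,H4,H3,H1,H1] ; pick H1
  Q 81.242.224.80: descend 01010001111100101110000001010 ; hops seen [H5,H6,H3] ; pick H3
  - 81.242.224.80/28 clear@28
  add 189.119.64.0/20 -> H7 at depth 20
  add 189.119.75.82/32 -> H1 at depth 32
  Q 189.119.75.80: descend 101111010111011101001011010100 ; hops seen [H5,H7,H1,H4] ; pick H4
  add 81.242.224.0/24 -> H1 at depth 24
  Q 186.55.194.177: descend 10111 ; hops seen [H5] ; pick H5
  add 81.242.0.0/16 -> H3 at depth 16
  Q 81.242.224.74: descend 010100011111001011100000010 ; hops seen [H5,H6,H3,H1] ; pick H1
  add 81.242.224.80/28 -> H1 at depth 28
  - 107.218.0.0/16 clear@16
  Q 107.218.107.124: descend 01101011110110100 ; hops seen [H5,H4,H1] ; pick H1
  - 81.242.224.85/32 clear@32

== LOOKUPS ==
["H1","H4","H1","H7","H4","H4","H4","H1","H1","H3","H4","H5","H1","H1"]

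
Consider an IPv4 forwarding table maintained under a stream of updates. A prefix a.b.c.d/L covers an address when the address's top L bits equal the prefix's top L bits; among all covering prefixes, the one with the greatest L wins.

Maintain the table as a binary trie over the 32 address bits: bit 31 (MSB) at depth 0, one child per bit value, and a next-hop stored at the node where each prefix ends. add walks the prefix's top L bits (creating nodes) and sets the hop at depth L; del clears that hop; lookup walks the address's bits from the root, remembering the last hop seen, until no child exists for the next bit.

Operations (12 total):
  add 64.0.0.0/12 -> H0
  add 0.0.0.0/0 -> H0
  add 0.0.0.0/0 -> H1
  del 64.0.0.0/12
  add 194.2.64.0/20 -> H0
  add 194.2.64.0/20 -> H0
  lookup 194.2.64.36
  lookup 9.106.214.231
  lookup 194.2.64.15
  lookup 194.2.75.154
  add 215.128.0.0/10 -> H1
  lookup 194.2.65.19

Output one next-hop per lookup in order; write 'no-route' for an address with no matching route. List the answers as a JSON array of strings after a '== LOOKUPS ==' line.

Apply in order:
  add 64.0.0.0/12 -> H0 at depth 12
  add 0.0.0.0/0 -> H0 at depth 0
  add 0.0.0.0/0 -> H1 at depth 0
  - 64.0.0.0/12 clear@12
  add 194.2.64.0/20 -> H0 at depth 20
  add 194.2.64.0/20 -> H0 at depth 20
  ? 194.2.64.36  path d0:H1→d1:-→d2:-→d3:-→d4:-→d5:-→d6:-→d7:-→d8:-→d9:-→d10:-→d11:-→d12:-→d13:-→d14:-→d15:-→d16:-→d17:-→d18:-→d19:-→d20:H0  best=H0
  ? 9.106.214.231  path d0:H1→d1:-  best=H1
  ? 194.2.64.15  path d0:H1→d1:-→d2:-→d3:-→d4:-→d5:-→d6:-→d7:-→d8:-→d9:-→d10:-→d11:-→d12:-→d13:-→d14:-→d15:-→d16:-→d17:-→d18:-→d19:-→d20:H0  best=H0
  ? 194.2.75.154  path d0:H1→d1:-→d2:-→d3:-→d4:-→d5:-→d6:-→d7:-→d8:-→d9:-→d10:-→d11:-→d12:-→d13:-→d14:-→d15:-→d16:-→d17:-→d18:-→d19:-→d20:H0  best=H0
  add 215.128.0.0/10 -> H1 at depth 10
  ? 194.2.65.19  path d0:H1→d1:-→d2:-→d3:-→d4:-→d5:-→d6:-→d7:-→d8:-→d9:-→d10:-→d11:-→d12:-→d13:-→d14:-→d15:-→d16:-→d17:-→d18:-→d19:-→d20:H0  best=H0

== LOOKUPS ==
["H0","H1","H0","H0","H0"]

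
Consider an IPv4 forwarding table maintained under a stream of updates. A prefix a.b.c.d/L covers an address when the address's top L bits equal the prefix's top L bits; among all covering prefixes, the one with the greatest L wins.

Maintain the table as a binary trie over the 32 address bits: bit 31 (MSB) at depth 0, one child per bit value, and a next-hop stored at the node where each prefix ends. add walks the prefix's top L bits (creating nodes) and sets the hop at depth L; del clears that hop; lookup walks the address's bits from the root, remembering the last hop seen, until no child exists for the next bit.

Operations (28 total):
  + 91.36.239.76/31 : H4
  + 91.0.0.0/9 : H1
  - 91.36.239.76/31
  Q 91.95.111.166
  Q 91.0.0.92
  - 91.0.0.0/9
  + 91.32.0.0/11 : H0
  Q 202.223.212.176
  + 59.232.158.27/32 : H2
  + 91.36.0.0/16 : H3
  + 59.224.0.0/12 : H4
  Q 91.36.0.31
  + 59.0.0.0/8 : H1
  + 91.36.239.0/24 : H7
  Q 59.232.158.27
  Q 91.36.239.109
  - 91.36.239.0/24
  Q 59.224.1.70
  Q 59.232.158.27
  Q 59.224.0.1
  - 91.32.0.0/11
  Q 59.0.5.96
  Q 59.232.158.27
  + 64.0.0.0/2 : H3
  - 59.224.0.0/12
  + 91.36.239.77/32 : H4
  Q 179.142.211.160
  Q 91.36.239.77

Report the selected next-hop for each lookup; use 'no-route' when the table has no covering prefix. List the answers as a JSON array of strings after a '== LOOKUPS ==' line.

Apply in order:
  add 91.36.239.76/31 -> H4 at depth 31
  add 91.0.0.0/9 -> H1 at depth 9
  - 91.36.239.76/31 clear@31
  lookup 91.95.111.166: bits 010110110 walk d0:-→d1:-→d2:-→d3:-→d4:-→d5:-→d6:-→d7:-→d8:-→d9:H1 -> H1
  lookup 91.0.0.92: bits 0101101100 walk d0:-→d1:-→d2:-→d3:-→d4:-→d5:-→d6:-→d7:-→d8:-→d9:H1→d10:- -> H1
  - 91.0.0.0/9 clear@9
  add 91.32.0.0/11 -> H0 at depth 11
  lookup 202.223.212.176: bits ε walk d0:- -> no-route
  add 59.232.158.27/32 -> H2 at depth 32
  add 91.36.0.0/16 -> H3 at depth 16
  add 59.224.0.0/12 -> H4 at depth 12
  lookup 91.36.0.31: bits 0101101100100100 walk d0:-→d1:-→d2:-→d3:-→d4:-→d5:-→d6:-→d7:-→d8:-→d9:-→d10:-→d11:H0→d12:-→d13:-→d14:-→d15:-→d16:H3 -> H3
  add 59.0.0.0/8 -> H1 at depth 8
  add 91.36.239.0/24 -> H7 at depth 24
  lookup 59.232.158.27: bits 00111011111010001001111000011011 walk d0:-→d1:-→d2:-→d3:-→d4:-→d5:-→d6:-→d7:-→d8:H1→d9:-→d10:-→d11:-→d12:H4→d13:-→d14:-→d15:-→d16:-→d17:-→d18:-→d19:-→d20:-→d21:-→d22:-→d23:-→d24:-→d25:-→d26:-→d27:-→d28:-→d29:-→d30:-→d31:-→d32:H2 -> H2
  lookup 91.36.239.109: bits 01011011001001001110111101 walk d0:-→d1:-→d2:-→d3:-→d4:-→d5:-→d6:-→d7:-→d8:-→d9:-→d10:-→d11:H0→d12:-→d13:-→d14:-→d15:-→d16:H3→d17:-→d18:-→d19:-→d20:-→d21:-→d22:-→d23:-→d24:H7→d25:-→d26:- -> H7
  - 91.36.239.0/24 clear@24
  lookup 59.224.1.70: bits 001110111110 walk d0:-→d1:-→d2:-→d3:-→d4:-→d5:-→d6:-→d7:-→d8:H1→d9:-→d10:-→d11:-→d12:H4 -> H4
  lookup 59.232.158.27: bits 00111011111010001001111000011011 walk d0:-→d1:-→d2:-→d3:-→d4:-→d5:-→d6:-→d7:-→d8:H1→d9:-→d10:-→d11:-→d12:H4→d13:-→d14:-→d15:-→d16:-→d17:-→d18:-→d19:-→d20:-→d21:-→d22:-→d23:-→d24:-→d25:-→d26:-→d27:-→d28:-→d29:-→d30:-→d31:-→d32:H2 -> H2
  lookup 59.224.0.1: bits 001110111110 walk d0:-→d1:-→d2:-→d3:-→d4:-→d5:-→d6:-→d7:-→d8:H1→d9:-→d10:-→d11:-→d12:H4 -> H4
  - 91.32.0.0/11 clear@11
  lookup 59.0.5.96: bits 00111011 walk d0:-→d1:-→d2:-→d3:-→d4:-→d5:-→d6:-→d7:-→d8:H1 -> H1
  lookup 59.232.158.27: bits 00111011111010001001111000011011 walk d0:-→d1:-→d2:-→d3:-→d4:-→d5:-→d6:-→d7:-→d8:H1→d9:-→d10:-→d11:-→d12:H4→d13:-→d14:-→d15:-→d16:-→d17:-→d18:-→d19:-→d20:-→d21:-→d22:-→d23:-→d24:-→d25:-→d26:-→d27:-→d28:-→d29:-→d30:-→d31:-→d32:H2 -> H2
  add 64.0.0.0/2 -> H3 at depth 2
  - 59.224.0.0/12 clear@12
  add 91.36.239.77/32 -> H4 at depth 32
  lookup 179.142.211.160: bits ε walk d0:- -> no-route
  lookup 91.36.239.77: bits 01011011001001001110111101001101 walk d0:-→d1:-→d2:H3→d3:-→d4:-→d5:-→d6:-→d7:-→d8:-→d9:-→d10:-→d11:-→d12:-→d13:-→d14:-→d15:-→d16:H3→d17:-→d18:-→d19:-→d20:-→d21:-→d22:-→d23:-→d24:-→d25:-→d26:-→d27:-→d28:-→d29:-→d30:-→d31:-→d32:H4 -> H4

== LOOKUPS ==
["H1","H1","no-route","H3","H2","H7","H4","H2","H4","H1","H2","no-route","H4"]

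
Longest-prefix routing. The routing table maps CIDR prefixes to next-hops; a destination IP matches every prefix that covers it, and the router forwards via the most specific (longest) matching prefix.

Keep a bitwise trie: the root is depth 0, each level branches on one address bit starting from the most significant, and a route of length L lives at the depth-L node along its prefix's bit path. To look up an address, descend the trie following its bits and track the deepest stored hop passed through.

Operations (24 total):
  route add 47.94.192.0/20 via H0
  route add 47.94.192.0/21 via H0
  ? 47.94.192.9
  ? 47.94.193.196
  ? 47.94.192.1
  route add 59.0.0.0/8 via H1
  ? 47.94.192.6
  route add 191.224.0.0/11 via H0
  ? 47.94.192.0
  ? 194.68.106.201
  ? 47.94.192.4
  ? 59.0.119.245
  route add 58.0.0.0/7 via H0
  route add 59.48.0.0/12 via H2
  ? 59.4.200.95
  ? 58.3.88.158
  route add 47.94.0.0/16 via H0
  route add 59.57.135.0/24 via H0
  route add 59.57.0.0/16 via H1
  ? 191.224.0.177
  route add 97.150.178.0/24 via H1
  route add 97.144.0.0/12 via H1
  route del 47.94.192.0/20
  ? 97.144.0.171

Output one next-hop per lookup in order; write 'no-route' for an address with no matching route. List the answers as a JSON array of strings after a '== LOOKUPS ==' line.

Process each operation:
  add 47.94.192.0/20 -> H0 at depth 20
  add 47.94.192.0/21 -> H0 at depth 21
  ? 47.94.192.9  path d0:-→d1:-→d2:-→d3:-→d4:-→d5:-→d6:-→d7:-→d8:-→d9:-→d10:-→d11:-→d12:-→d13:-→d14:-→d15:-→d16:-→d17:-→d18:-→d19:-→d20:H0→d21:H0  best=H0
  ? 47.94.193.196  path d0:-→d1:-→d2:-→d3:-→d4:-→d5:-→d6:-→d7:-→d8:-→d9:-→d10:-→d11:-→d12:-→d13:-→d14:-→d15:-→d16:-→d17:-→d18:-→d19:-→d20:H0→d21:H0  best=H0
  ? 47.94.192.1  path d0:-→d1:-→d2:-→d3:-→d4:-→d5:-→d6:-→d7:-→d8:-→d9:-→d10:-→d11:-→d12:-→d13:-→d14:-→d15:-→d16:-→d17:-→d18:-→d19:-→d20:H0→d21:H0  best=H0
  add 59.0.0.0/8 -> H1 at depth 8
  ? 47.94.192.6  path d0:-→d1:-→d2:-→d3:-→d4:-→d5:-→d6:-→d7:-→d8:-→d9:-→d10:-→d11:-→d12:-→d13:-→d14:-→d15:-→d16:-→d17:-→d18:-→d19:-→d20:H0→d21:H0  best=H0
  add 191.224.0.0/11 -> H0 at depth 11
  ? 47.94.192.0  path d0:-→d1:-→d2:-→d3:-→d4:-→d5:-→d6:-→d7:-→d8:-→d9:-→d10:-→d11:-→d12:-→d13:-→d14:-→d15:-→d16:-→d17:-→d18:-→d19:-→d20:H0→d21:H0  best=H0
  ? 194.68.106.201  path d0:-→d1:-  best=no-route
  ? 47.94.192.4  path d0:-→d1:-→d2:-→d3:-→d4:-→d5:-→d6:-→d7:-→d8:-→d9:-→d10:-→d11:-→d12:-→d13:-→d14:-→d15:-→d16:-→d17:-→d18:-→d19:-→d20:H0→d21:H0  best=H0
  ? 59.0.119.245  path d0:-→d1:-→d2:-→d3:-→d4:-→d5:-→d6:-→d7:-→d8:H1  best=H1
  add 58.0.0.0/7 -> H0 at depth 7
  add 59.48.0.0/12 -> H2 at depth 12
  ? 59.4.200.95  path d0:-→d1:-→d2:-→d3:-→d4:-→d5:-→d6:-→d7:H0→d8:H1→d9:-→d10:-  best=H1
  ? 58.3.88.158  path d0:-→d1:-→d2:-→d3:-→d4:-→d5:-→d6:-→d7:H0  best=H0
  add 47.94.0.0/16 -> H0 at depth 16
  add 59.57.135.0/24 -> H0 at depth 24
  add 59.57.0.0/16 -> H1 at depth 16
  ? 191.224.0.177  path d0:-→d1:-→d2:-→d3:-→d4:-→d5:-→d6:-→d7:-→d8:-→d9:-→d10:-→d11:H0  best=H0
  add 97.150.178.0/24 -> H1 at depth 24
  add 97.144.0.0/12 -> H1 at depth 12
  - 47.94.192.0/20 clear@20
  ? 97.144.0.171  path d0:-→d1:-→d2:-→d3:-→d4:-→d5:-→d6:-→d7:-→d8:-→d9:-→d10:-→d11:-→d12:H1→d13:-  best=H1

== LOOKUPS ==
["H0","H0","H0","H0","H0","no-route","H0","H1","H1","H0","H0","H1"]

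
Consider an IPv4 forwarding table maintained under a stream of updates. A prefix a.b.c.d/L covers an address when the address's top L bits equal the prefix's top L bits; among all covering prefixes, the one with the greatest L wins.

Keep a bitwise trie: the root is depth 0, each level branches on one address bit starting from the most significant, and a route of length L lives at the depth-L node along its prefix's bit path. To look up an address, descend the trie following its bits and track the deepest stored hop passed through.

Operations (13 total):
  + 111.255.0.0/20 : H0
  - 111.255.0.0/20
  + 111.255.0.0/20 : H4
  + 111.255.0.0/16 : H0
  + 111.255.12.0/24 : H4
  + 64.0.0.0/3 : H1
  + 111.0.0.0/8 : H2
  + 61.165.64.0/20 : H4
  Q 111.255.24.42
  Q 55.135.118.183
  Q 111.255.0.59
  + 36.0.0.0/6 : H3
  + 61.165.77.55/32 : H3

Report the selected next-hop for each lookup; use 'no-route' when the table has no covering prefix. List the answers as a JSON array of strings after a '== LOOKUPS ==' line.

Trace:
  add 111.255.0.0/20 -> H0 at depth 20
  del 111.255.0.0/20 (clear depth 20)
  add 111.255.0.0/20 -> H4 at depth 20
  add 111.255.0.0/16 -> H0 at depth 16
  add 111.255.12.0/24 -> H4 at depth 24
  add 64.0.0.0/3 -> H1 at depth 3
  add 111.0.0.0/8 -> H2 at depth 8
  add 61.165.64.0/20 -> H4 at depth 20
  lookup 111.255.24.42: bits 0110111111111111000 walk d0:-→d1:-→d2:-→d3:-→d4:-→d5:-→d6:-→d7:-→d8:H2→d9:-→d10:-→d11:-→d12:-→d13:-→d14:-→d15:-→d16:H0→d17:-→d18:-→d19:- -> H0
  lookup 55.135.118.183: bits 0011 walk d0:-→d1:-→d2:-→d3:-→d4:- -> no-route
  lookup 111.255.0.59: bits 01101111111111110000 walk d0:-→d1:-→d2:-→d3:-→d4:-→d5:-→d6:-→d7:-→d8:H2→d9:-→d10:-→d11:-→d12:-→d13:-→d14:-→d15:-→d16:H0→d17:-→d18:-→d19:-→d20:H4 -> H4
  add 36.0.0.0/6 -> H3 at depth 6
  add 61.165.77.55/32 -> H3 at depth 32

== LOOKUPS ==
["H0","no-route","H4"]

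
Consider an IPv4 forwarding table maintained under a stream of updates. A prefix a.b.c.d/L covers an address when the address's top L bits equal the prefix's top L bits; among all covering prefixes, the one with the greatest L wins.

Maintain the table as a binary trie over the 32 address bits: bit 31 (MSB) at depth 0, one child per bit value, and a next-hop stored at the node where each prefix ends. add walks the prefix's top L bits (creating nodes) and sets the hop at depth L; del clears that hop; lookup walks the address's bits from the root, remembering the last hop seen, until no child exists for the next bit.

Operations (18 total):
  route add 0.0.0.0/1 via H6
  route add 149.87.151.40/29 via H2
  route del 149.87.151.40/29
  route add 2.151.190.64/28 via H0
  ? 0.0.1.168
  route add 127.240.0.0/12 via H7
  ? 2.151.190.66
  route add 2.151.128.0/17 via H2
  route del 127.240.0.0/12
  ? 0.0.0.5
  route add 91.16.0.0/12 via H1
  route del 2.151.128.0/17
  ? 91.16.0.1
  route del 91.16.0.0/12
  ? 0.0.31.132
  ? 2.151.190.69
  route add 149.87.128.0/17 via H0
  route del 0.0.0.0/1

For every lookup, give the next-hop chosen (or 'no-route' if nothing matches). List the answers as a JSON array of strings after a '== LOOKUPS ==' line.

Trace:
  + 0.0.0.0/1 (H6) depth=1
  + 149.87.151.40/29 (H2) depth=29
  - 149.87.151.40/29 clear@29
  + 2.151.190.64/28 (H0) depth=28
  Q 0.0.1.168: descend 000000 ; hops seen [H6] ; pick H6
  + 127.240.0.0/12 (H7) depth=12
  Q 2.151.190.66: descend 0000001010010111101111100100 ; hops seen [H6,H0] ; pick H0
  + 2.151.128.0/17 (H2) depth=17
  - 127.240.0.0/12 clear@12
  Q 0.0.0.5: descend 000000 ; hops seen [H6] ; pick H6
  + 91.16.0.0/12 (H1) depth=12
  - 2.151.128.0/17 clear@17
  Q 91.16.0.1: descend 010110110001 ; hops seen [H6,H1] ; pick H1
  - 91.16.0.0/12 clear@12
  Q 0.0.31.132: descend 000000 ; hops seen [H6] ; pick H6
  Q 2.151.190.69: descend 0000001010010111101111100100 ; hops seen [H6,H0] ; pick H0
  + 149.87.128.0/17 (H0) depth=17
  - 0.0.0.0/1 clear@1

== LOOKUPS ==
["H6","H0","H6","H1","H6","H0"]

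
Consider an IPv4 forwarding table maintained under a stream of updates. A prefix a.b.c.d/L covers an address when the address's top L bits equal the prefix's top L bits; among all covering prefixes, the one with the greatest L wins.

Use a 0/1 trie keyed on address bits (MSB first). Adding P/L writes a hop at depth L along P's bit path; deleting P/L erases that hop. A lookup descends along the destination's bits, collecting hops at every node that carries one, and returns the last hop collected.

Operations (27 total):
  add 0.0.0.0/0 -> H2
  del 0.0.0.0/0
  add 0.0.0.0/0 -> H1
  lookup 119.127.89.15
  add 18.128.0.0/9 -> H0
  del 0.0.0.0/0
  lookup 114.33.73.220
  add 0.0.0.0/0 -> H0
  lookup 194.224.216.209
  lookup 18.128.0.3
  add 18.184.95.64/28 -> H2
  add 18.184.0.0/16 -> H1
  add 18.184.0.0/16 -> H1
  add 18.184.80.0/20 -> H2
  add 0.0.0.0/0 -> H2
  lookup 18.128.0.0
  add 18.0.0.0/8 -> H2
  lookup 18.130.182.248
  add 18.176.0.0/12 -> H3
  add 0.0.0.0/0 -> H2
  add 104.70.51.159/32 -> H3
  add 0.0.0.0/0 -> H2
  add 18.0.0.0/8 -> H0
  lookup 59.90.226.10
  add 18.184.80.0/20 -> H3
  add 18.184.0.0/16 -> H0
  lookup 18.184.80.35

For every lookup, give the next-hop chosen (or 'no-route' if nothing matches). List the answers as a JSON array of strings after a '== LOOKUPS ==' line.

Trace:
  add 0.0.0.0/0 -> H2 at depth 0
  del 0.0.0.0/0 (clear depth 0)
  add 0.0.0.0/0 -> H1 at depth 0
  Q 119.127.89.15: descend ε ; hops seen [H1] ; pick H1
  add 18.128.0.0/9 -> H0 at depth 9
  del 0.0.0.0/0 (clear depth 0)
  Q 114.33.73.220: descend 0 ; hops seen [∅] ; pick no-route
  add 0.0.0.0/0 -> H0 at depth 0
  Q 194.224.216.209: descend ε ; hops seen [H0] ; pick H0
  Q 18.128.0.3: descend 000100101 ; hops seen [H0,H0] ; pick H0
  add 18.184.95.64/28 -> H2 at depth 28
  add 18.184.0.0/16 -> H1 at depth 16
  add 18.184.0.0/16 -> H1 at depth 16
  add 18.184.80.0/20 -> H2 at depth 20
  add 0.0.0.0/0 -> H2 at depth 0
  Q 18.128.0.0: descend 0001001010 ; hops seen [H2,H0] ; pick H0
  add 18.0.0.0/8 -> H2 at depth 8
  Q 18.130.182.248: descend 0001001010 ; hops seen [H2,H2,H0] ; pick H0
  add 18.176.0.0/12 -> H3 at depth 12
  add 0.0.0.0/0 -> H2 at depth 0
  add 104.70.51.159/32 -> H3 at depth 32
  add 0.0.0.0/0 -> H2 at depth 0
  add 18.0.0.0/8 -> H0 at depth 8
  Q 59.90.226.10: descend 00 ; hops seen [H2] ; pick H2
  add 18.184.80.0/20 -> H3 at depth 20
  add 18.184.0.0/16 -> H0 at depth 16
  Q 18.184.80.35: descend 00010010101110000101 ; hops seen [H2,H0,H0,H3,H0,H3] ; pick H3

== LOOKUPS ==
["H1","no-route","H0","H0","H0","H0","H2","H3"]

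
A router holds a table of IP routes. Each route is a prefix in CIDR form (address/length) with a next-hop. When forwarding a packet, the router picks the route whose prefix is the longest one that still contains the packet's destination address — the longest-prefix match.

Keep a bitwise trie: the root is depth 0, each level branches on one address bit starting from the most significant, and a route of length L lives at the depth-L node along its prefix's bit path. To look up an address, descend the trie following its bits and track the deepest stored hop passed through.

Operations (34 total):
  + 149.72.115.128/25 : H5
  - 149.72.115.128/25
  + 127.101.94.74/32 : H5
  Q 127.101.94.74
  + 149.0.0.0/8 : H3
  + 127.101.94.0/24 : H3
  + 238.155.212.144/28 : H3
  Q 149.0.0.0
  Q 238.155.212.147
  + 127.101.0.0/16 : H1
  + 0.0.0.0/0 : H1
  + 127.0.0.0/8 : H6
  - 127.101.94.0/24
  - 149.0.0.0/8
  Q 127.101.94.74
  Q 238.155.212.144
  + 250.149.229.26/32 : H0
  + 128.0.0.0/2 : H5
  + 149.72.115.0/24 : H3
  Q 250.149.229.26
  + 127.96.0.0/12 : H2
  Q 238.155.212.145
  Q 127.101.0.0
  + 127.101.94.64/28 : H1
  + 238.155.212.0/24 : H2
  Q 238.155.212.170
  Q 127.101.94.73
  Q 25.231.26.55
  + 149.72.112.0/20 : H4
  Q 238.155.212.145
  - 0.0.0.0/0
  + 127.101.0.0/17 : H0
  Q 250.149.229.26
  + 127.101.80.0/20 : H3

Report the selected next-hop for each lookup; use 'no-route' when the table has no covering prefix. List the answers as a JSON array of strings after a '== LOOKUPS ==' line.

Apply in order:
  add 149.72.115.128/25 -> H5 at depth 25
  del 149.72.115.128/25 (clear depth 25)
  add 127.101.94.74/32 -> H5 at depth 32
  lookup 127.101.94.74: bits 01111111011001010101111001001010 walk d0:-→d1:-→d2:-→d3:-→d4:-→d5:-→d6:-→d7:-→d8:-→d9:-→d10:-→d11:-→d12:-→d13:-→d14:-→d15:-→d16:-→d17:-→d18:-→d19:-→d20:-→d21:-→d22:-→d23:-→d24:-→d25:-→d26:-→d27:-→d28:-→d29:-→d30:-→d31:-→d32:H5 -> H5
  add 149.0.0.0/8 -> H3 at depth 8
  add 127.101.94.0/24 -> H3 at depth 24
  add 238.155.212.144/28 -> H3 at depth 28
  lookup 149.0.0.0: bits 100101010 walk d0:-→d1:-→d2:-→d3:-→d4:-→d5:-→d6:-→d7:-→d8:H3→d9:- -> H3
  lookup 238.155.212.147: bits 1110111010011011110101001001 walk d0:-→d1:-→d2:-→d3:-→d4:-→d5:-→d6:-→d7:-→d8:-→d9:-→d10:-→d11:-→d12:-→d13:-→d14:-→d15:-→d16:-→d17:-→d18:-→d19:-→d20:-→d21:-→d22:-→d23:-→d24:-→d25:-→d26:-→d27:-→d28:H3 -> H3
  add 127.101.0.0/16 -> H1 at depth 16
  add 0.0.0.0/0 -> H1 at depth 0
  add 127.0.0.0/8 -> H6 at depth 8
  del 127.101.94.0/24 (clear depth 24)
  del 149.0.0.0/8 (clear depth 8)
  lookup 127.101.94.74: bits 01111111011001010101111001001010 walk d0:H1→d1:-→d2:-→d3:-→d4:-→d5:-→d6:-→d7:-→d8:H6→d9:-→d10:-→d11:-→d12:-→d13:-→d14:-→d15:-→d16:H1→d17:-→d18:-→d19:-→d20:-→d21:-→d22:-→d23:-→d24:-→d25:-→d26:-→d27:-→d28:-→d29:-→d30:-→d31:-→d32:H5 -> H5
  lookup 238.155.212.144: bits 1110111010011011110101001001 walk d0:H1→d1:-→d2:-→d3:-→d4:-→d5:-→d6:-→d7:-→d8:-→d9:-→d10:-→d11:-→d12:-→d13:-→d14:-→d15:-→d16:-→d17:-→d18:-→d19:-→d20:-→d21:-→d22:-→d23:-→d24:-→d25:-→d26:-→d27:-→d28:H3 -> H3
  add 250.149.229.26/32 -> H0 at depth 32
  add 128.0.0.0/2 -> H5 at depth 2
  add 149.72.115.0/24 -> H3 at depth 24
  lookup 250.149.229.26: bits 11111010100101011110010100011010 walk d0:H1→d1:-→d2:-→d3:-→d4:-→d5:-→d6:-→d7:-→d8:-→d9:-→d10:-→d11:-→d12:-→d13:-→d14:-→d15:-→d16:-→d17:-→d18:-→d19:-→d20:-→d21:-→d22:-→d23:-→d24:-→d25:-→d26:-→d27:-→d28:-→d29:-→d30:-→d31:-→d32:H0 -> H0
  add 127.96.0.0/12 -> H2 at depth 12
  lookup 238.155.212.145: bits 1110111010011011110101001001 walk d0:H1→d1:-→d2:-→d3:-→d4:-→d5:-→d6:-→d7:-→d8:-→d9:-→d10:-→d11:-→d12:-→d13:-→d14:-→d15:-→d16:-→d17:-→d18:-→d19:-→d20:-→d21:-→d22:-→d23:-→d24:-→d25:-→d26:-→d27:-→d28:H3 -> H3
  lookup 127.101.0.0: bits 01111111011001010 walk d0:H1→d1:-→d2:-→d3:-→d4:-→d5:-→d6:-→d7:-→d8:H6→d9:-→d10:-→d11:-→d12:H2→d13:-→d14:-→d15:-→d16:H1→d17:- -> H1
  add 127.101.94.64/28 -> H1 at depth 28
  add 238.155.212.0/24 -> H2 at depth 24
  lookup 238.155.212.170: bits 11101110100110111101010010 walk d0:H1→d1:-→d2:-→d3:-→d4:-→d5:-→d6:-→d7:-→d8:-→d9:-→d10:-→d11:-→d12:-→d13:-→d14:-→d15:-→d16:-→d17:-→d18:-→d19:-→d20:-→d21:-→d22:-→d23:-→d24:H2→d25:-→d26:- -> H2
  lookup 127.101.94.73: bits 011111110110010101011110010010 walk d0:H1→d1:-→d2:-→d3:-→d4:-→d5:-→d6:-→d7:-→d8:H6→d9:-→d10:-→d11:-→d12:H2→d13:-→d14:-→d15:-→d16:H1→d17:-→d18:-→d19:-→d20:-→d21:-→d22:-→d23:-→d24:-→d25:-→d26:-→d27:-→d28:H1→d29:-→d30:- -> H1
  lookup 25.231.26.55: bits 0 walk d0:H1→d1:- -> H1
  add 149.72.112.0/20 -> H4 at depth 20
  lookup 238.155.212.145: bits 1110111010011011110101001001 walk d0:H1→d1:-→d2:-→d3:-→d4:-→d5:-→d6:-→d7:-→d8:-→d9:-→d10:-→d11:-→d12:-→d13:-→d14:-→d15:-→d16:-→d17:-→d18:-→d19:-→d20:-→d21:-→d22:-→d23:-→d24:H2→d25:-→d26:-→d27:-→d28:H3 -> H3
  del 0.0.0.0/0 (clear depth 0)
  add 127.101.0.0/17 -> H0 at depth 17
  lookup 250.149.229.26: bits 11111010100101011110010100011010 walk d0:-→d1:-→d2:-→d3:-→d4:-→d5:-→d6:-→d7:-→d8:-→d9:-→d10:-→d11:-→d12:-→d13:-→d14:-→d15:-→d16:-→d17:-→d18:-→d19:-→d20:-→d21:-→d22:-→d23:-→d24:-→d25:-→d26:-→d27:-→d28:-→d29:-→d30:-→d31:-→d32:H0 -> H0
  add 127.101.80.0/20 -> H3 at depth 20

== LOOKUPS ==
["H5","H3","H3","H5","H3","H0","H3","H1","H2","H1","H1","H3","H0"]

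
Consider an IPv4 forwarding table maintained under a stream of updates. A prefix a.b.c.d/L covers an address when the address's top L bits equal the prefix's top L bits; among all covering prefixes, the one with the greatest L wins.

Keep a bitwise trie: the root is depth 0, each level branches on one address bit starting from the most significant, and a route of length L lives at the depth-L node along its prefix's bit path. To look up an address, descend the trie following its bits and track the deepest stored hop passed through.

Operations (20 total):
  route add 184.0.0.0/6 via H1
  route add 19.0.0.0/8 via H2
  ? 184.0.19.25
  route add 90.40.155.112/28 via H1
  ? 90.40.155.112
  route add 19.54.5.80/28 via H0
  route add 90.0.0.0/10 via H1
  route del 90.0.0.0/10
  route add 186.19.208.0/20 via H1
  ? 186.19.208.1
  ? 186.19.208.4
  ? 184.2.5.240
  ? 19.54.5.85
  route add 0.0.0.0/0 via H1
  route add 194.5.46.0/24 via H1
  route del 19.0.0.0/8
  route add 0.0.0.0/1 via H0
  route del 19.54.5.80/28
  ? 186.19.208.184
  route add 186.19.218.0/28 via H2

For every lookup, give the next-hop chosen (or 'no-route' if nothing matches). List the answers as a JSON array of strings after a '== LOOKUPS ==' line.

Apply in order:
  add 184.0.0.0/6 -> H1 at depth 6
  add 19.0.0.0/8 -> H2 at depth 8
  Q 184.0.19.25: descend 101110 ; hops seen [H1] ; pick H1
  add 90.40.155.112/28 -> H1 at depth 28
  Q 90.40.155.112: descend 0101101000101000100110110111 ; hops seen [H1] ; pick H1
  add 19.54.5.80/28 -> H0 at depth 28
  add 90.0.0.0/10 -> H1 at depth 10
  - 90.0.0.0/10 clear@10
  add 186.19.208.0/20 -> H1 at depth 20
  Q 186.19.208.1: descend 10111010000100111101 ; hops seen [H1,H1] ; pick H1
  Q 186.19.208.4: descend 10111010000100111101 ; hops seen [H1,H1] ; pick H1
  Q 184.2.5.240: descend 101110 ; hops seen [H1] ; pick H1
  Q 19.54.5.85: descend 0001001100110110000001010101 ; hops seen [H2,H0] ; pick H0
  add 0.0.0.0/0 -> H1 at depth 0
  add 194.5.46.0/24 -> H1 at depth 24
  - 19.0.0.0/8 clear@8
  add 0.0.0.0/1 -> H0 at depth 1
  - 19.54.5.80/28 clear@28
  Q 186.19.208.184: descend 10111010000100111101 ; hops seen [H1,H1,H1] ; pick H1
  add 186.19.218.0/28 -> H2 at depth 28

== LOOKUPS ==
["H1","H1","H1","H1","H1","H0","H1"]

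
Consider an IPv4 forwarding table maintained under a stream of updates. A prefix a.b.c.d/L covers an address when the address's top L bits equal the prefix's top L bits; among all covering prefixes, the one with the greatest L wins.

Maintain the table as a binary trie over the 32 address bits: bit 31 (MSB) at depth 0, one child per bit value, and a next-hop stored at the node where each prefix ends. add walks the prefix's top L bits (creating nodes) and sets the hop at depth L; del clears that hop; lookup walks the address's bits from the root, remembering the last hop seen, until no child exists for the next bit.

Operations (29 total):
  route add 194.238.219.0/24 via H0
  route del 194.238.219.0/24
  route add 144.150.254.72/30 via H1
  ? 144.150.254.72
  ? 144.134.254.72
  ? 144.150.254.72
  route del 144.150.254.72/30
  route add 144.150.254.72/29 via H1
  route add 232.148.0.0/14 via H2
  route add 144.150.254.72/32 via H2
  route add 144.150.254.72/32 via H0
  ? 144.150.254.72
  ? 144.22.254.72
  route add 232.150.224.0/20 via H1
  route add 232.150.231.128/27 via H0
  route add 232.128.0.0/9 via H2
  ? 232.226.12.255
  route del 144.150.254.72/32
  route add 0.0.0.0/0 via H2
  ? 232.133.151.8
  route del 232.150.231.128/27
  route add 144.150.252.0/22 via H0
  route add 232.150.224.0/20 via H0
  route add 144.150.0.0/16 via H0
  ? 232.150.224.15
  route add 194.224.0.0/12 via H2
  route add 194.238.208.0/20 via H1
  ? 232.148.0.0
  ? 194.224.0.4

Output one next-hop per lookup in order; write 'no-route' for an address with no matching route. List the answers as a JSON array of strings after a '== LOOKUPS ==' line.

Apply in order:
  add 194.238.219.0/24 -> H0 at depth 24
  del 194.238.219.0/24 (clear depth 24)
  add 144.150.254.72/30 -> H1 at depth 30
  lookup 144.150.254.72: bits 100100001001011011111110010010 walk d0:-→d1:-→d2:-→d3:-→d4:-→d5:-→d6:-→d7:-→d8:-→d9:-→d10:-→d11:-→d12:-→d13:-→d14:-→d15:-→d16:-→d17:-→d18:-→d19:-→d20:-→d21:-→d22:-→d23:-→d24:-→d25:-→d26:-→d27:-→d28:-→d29:-→d30:H1 -> H1
  lookup 144.134.254.72: bits 10010000100 walk d0:-→d1:-→d2:-→d3:-→d4:-→d5:-→d6:-→d7:-→d8:-→d9:-→d10:-→d11:- -> no-route
  lookup 144.150.254.72: bits 100100001001011011111110010010 walk d0:-→d1:-→d2:-→d3:-→d4:-→d5:-→d6:-→d7:-→d8:-→d9:-→d10:-→d11:-→d12:-→d13:-→d14:-→d15:-→d16:-→d17:-→d18:-→d19:-→d20:-→d21:-→d22:-→d23:-→d24:-→d25:-→d26:-→d27:-→d28:-→d29:-→d30:H1 -> H1
  del 144.150.254.72/30 (clear depth 30)
  add 144.150.254.72/29 -> H1 at depth 29
  add 232.148.0.0/14 -> H2 at depth 14
  add 144.150.254.72/32 -> H2 at depth 32
  add 144.150.254.72/32 -> H0 at depth 32
  lookup 144.150.254.72: bits 10010000100101101111111001001000 walk d0:-→d1:-→d2:-→d3:-→d4:-→d5:-→d6:-→d7:-→d8:-→d9:-→d10:-→d11:-→d12:-→d13:-→d14:-→d15:-→d16:-→d17:-→d18:-→d19:-→d20:-→d21:-→d22:-→d23:-→d24:-→d25:-→d26:-→d27:-→d28:-→d29:H1→d30:-→d31:-→d32:H0 -> H0
  lookup 144.22.254.72: bits 10010000 walk d0:-→d1:-→d2:-→d3:-→d4:-→d5:-→d6:-→d7:-→d8:- -> no-route
  add 232.150.224.0/20 -> H1 at depth 20
  add 232.150.231.128/27 -> H0 at depth 27
  add 232.128.0.0/9 -> H2 at depth 9
  lookup 232.226.12.255: bits 111010001 walk d0:-→d1:-→d2:-→d3:-→d4:-→d5:-→d6:-→d7:-→d8:-→d9:H2 -> H2
  del 144.150.254.72/32 (clear depth 32)
  add 0.0.0.0/0 -> H2 at depth 0
  lookup 232.133.151.8: bits 11101000100 walk d0:H2→d1:-→d2:-→d3:-→d4:-→d5:-→d6:-→d7:-→d8:-→d9:H2→d10:-→d11:- -> H2
  del 232.150.231.128/27 (clear depth 27)
  add 144.150.252.0/22 -> H0 at depth 22
  add 232.150.224.0/20 -> H0 at depth 20
  add 144.150.0.0/16 -> H0 at depth 16
  lookup 232.150.224.15: bits 111010001001011011100 walk d0:H2→d1:-→d2:-→d3:-→d4:-→d5:-→d6:-→d7:-→d8:-→d9:H2→d10:-→d11:-→d12:-→d13:-→d14:H2→d15:-→d16:-→d17:-→d18:-→d19:-→d20:H0→d21:- -> H0
  add 194.224.0.0/12 -> H2 at depth 12
  add 194.238.208.0/20 -> H1 at depth 20
  lookup 232.148.0.0: bits 11101000100101 walk d0:H2→d1:-→d2:-→d3:-→d4:-→d5:-→d6:-→d7:-→d8:-→d9:H2→d10:-→d11:-→d12:-→d13:-→d14:H2 -> H2
  lookup 194.224.0.4: bits 110000101110 walk d0:H2→d1:-→d2:-→d3:-→d4:-→d5:-→d6:-→d7:-→d8:-→d9:-→d10:-→d11:-→d12:H2 -> H2

== LOOKUPS ==
["H1","no-route","H1","H0","no-route","H2","H2","H0","H2","H2"]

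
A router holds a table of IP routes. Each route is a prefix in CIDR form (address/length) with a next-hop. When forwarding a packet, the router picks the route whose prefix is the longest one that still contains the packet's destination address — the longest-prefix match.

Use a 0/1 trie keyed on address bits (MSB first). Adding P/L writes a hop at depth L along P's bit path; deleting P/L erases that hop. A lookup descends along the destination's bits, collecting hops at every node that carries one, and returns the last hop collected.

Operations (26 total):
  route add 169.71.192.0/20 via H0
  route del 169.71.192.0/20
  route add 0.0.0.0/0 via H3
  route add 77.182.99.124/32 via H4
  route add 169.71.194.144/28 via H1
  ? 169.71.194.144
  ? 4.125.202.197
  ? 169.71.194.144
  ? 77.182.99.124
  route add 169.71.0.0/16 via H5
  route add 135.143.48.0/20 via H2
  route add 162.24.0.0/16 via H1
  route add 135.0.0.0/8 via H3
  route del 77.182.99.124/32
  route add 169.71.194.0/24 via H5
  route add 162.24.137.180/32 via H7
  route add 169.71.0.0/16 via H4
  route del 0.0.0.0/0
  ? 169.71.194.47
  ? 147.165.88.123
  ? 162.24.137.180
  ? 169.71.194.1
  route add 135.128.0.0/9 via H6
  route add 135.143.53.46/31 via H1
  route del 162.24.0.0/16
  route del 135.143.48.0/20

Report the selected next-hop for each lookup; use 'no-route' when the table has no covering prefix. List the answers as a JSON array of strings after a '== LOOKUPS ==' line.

Apply in order:
  + 169.71.192.0/20 (H0) depth=20
  - 169.71.192.0/20 clear@20
  + 0.0.0.0/0 (H3) depth=0
  + 77.182.99.124/32 (H4) depth=32
  + 169.71.194.144/28 (H1) depth=28
  lookup 169.71.194.144: bits 1010100101000111110000101001 walk d0:H3→d1:-→d2:-→d3:-→d4:-→d5:-→d6:-→d7:-→d8:-→d9:-→d10:-→d11:-→d12:-→d13:-→d14:-→d15:-→d16:-→d17:-→d18:-→d19:-→d20:-→d21:-→d22:-→d23:-→d24:-→d25:-→d26:-→d27:-→d28:H1 -> H1
  lookup 4.125.202.197: bits 0 walk d0:H3→d1:- -> H3
  lookup 169.71.194.144: bits 1010100101000111110000101001 walk d0:H3→d1:-→d2:-→d3:-→d4:-→d5:-→d6:-→d7:-→d8:-→d9:-→d10:-→d11:-→d12:-→d13:-→d14:-→d15:-→d16:-→d17:-→d18:-→d19:-→d20:-→d21:-→d22:-→d23:-→d24:-→d25:-→d26:-→d27:-→d28:H1 -> H1
  lookup 77.182.99.124: bits 01001101101101100110001101111100 walk d0:H3→d1:-→d2:-→d3:-→d4:-→d5:-→d6:-→d7:-→d8:-→d9:-→d10:-→d11:-→d12:-→d13:-→d14:-→d15:-→d16:-→d17:-→d18:-→d19:-→d20:-→d21:-→d22:-→d23:-→d24:-→d25:-→d26:-→d27:-→d28:-→d29:-→d30:-→d31:-→d32:H4 -> H4
  + 169.71.0.0/16 (H5) depth=16
  + 135.143.48.0/20 (H2) depth=20
  + 162.24.0.0/16 (H1) depth=16
  + 135.0.0.0/8 (H3) depth=8
  - 77.182.99.124/32 clear@32
  + 169.71.194.0/24 (H5) depth=24
  + 162.24.137.180/32 (H7) depth=32
  + 169.71.0.0/16 (H4) depth=16
  - 0.0.0.0/0 clear@0
  lookup 169.71.194.47: bits 101010010100011111000010 walk d0:-→d1:-→d2:-→d3:-→d4:-→d5:-→d6:-→d7:-→d8:-→d9:-→d10:-→d11:-→d12:-→d13:-→d14:-→d15:-→d16:H4→d17:-→d18:-→d19:-→d20:-→d21:-→d22:-→d23:-→d24:H5 -> H5
  lookup 147.165.88.123: bits 100 walk d0:-→d1:-→d2:-→d3:- -> no-route
  lookup 162.24.137.180: bits 10100010000110001000100110110100 walk d0:-→d1:-→d2:-→d3:-→d4:-→d5:-→d6:-→d7:-→d8:-→d9:-→d10:-→d11:-→d12:-→d13:-→d14:-→d15:-→d16:H1→d17:-→d18:-→d19:-→d20:-→d21:-→d22:-→d23:-→d24:-→d25:-→d26:-→d27:-→d28:-→d29:-→d30:-→d31:-→d32:H7 -> H7
  lookup 169.71.194.1: bits 101010010100011111000010 walk d0:-→d1:-→d2:-→d3:-→d4:-→d5:-→d6:-→d7:-→d8:-→d9:-→d10:-→d11:-→d12:-→d13:-→d14:-→d15:-→d16:H4→d17:-→d18:-→d19:-→d20:-→d21:-→d22:-→d23:-→d24:H5 -> H5
  + 135.128.0.0/9 (H6) depth=9
  + 135.143.53.46/31 (H1) depth=31
  - 162.24.0.0/16 clear@16
  - 135.143.48.0/20 clear@20

== LOOKUPS ==
["H1","H3","H1","H4","H5","no-route","H7","H5"]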